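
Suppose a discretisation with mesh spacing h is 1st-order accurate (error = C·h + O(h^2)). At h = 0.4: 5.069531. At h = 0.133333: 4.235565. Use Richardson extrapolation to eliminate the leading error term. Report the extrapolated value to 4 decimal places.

The leading error scales as h; refining by a factor of 3 reduces it by 3^1 = 3.
Extrapolated value = (3·A(h/3) − A(h)) / (3 − 1)
= (3·4.235565 − 5.069531) / 2
= 7.637164 / 2 = 3.818582

3.8186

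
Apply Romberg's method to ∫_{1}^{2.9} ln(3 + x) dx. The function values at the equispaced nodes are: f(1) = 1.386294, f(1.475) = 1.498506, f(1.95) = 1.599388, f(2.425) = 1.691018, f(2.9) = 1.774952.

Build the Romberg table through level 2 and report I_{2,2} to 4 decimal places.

3.0270

I_{0,0} (trapezoid, 1 panel, h=1.9000): 3.003184
I_{1,0} (trapezoid, 2 panels, h=0.9500): 3.021010
I_{2,0} (trapezoid, 4 panels, h=0.4750): 3.025529
I_{1,1} = 3.021010 + (3.021010 − 3.003184)/3 = 3.026952
I_{2,1} = 3.025529 + (3.025529 − 3.021010)/3 = 3.027035
I_{2,2} = 3.027035 + (3.027035 − 3.026952)/15 = 3.027041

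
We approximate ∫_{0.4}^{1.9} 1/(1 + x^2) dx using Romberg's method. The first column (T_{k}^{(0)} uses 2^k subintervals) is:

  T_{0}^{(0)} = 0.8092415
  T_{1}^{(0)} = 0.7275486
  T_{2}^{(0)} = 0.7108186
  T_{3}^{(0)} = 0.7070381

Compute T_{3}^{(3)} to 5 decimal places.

0.70582

T_{1}^{(1)} = 0.7275486 + (0.7275486 − 0.8092415)/3 = 0.7003176
T_{2}^{(1)} = (4·0.7108186 − 0.7275486) / 3 = 0.7052419
T_{3}^{(1)} = 0.7070381 + (0.7070381 − 0.7108186)/3 = 0.7057779
T_{2}^{(2)} = 0.7052419 + (0.7052419 − 0.7003176)/15 = 0.7055702
T_{3}^{(2)} = 0.7057779 + (0.7057779 − 0.7052419)/15 = 0.7058136
T_{3}^{(3)} = (64·0.7058136 − 0.7055702) / 63 = 0.7058175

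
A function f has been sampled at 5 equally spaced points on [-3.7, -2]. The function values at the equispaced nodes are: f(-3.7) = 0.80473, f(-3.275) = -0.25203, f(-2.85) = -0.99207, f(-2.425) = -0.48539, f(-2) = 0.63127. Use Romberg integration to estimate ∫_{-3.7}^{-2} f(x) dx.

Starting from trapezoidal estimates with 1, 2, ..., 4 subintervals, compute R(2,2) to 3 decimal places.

-0.481

R(0,0) (trapezoid, 1 panel, h=1.7000): 1.22060
R(1,0) (trapezoid, 2 panels, h=0.8500): -0.23296
R(2,0) (trapezoid, 4 panels, h=0.4250): -0.42988
R(1,1) = -0.23296 + (-0.23296 − 1.22060)/3 = -0.71748
R(2,1) = -0.42988 + (-0.42988 − (-0.23296))/3 = -0.49552
R(2,2) = -0.49552 + (-0.49552 − (-0.71748))/15 = -0.48072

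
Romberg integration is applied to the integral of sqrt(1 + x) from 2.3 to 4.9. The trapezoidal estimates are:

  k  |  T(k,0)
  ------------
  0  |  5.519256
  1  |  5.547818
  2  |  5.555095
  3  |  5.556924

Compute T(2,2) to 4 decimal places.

5.5575

Richardson extrapolation on the trapezoidal column (denominator 4−1=3):
T(1,1) = 5.547818 + (5.547818 − 5.519256)/3 = 5.557339
T(2,1) = 5.555095 + (5.555095 − 5.547818)/3 = 5.557521
T(2,2) = 5.557521 + (5.557521 − 5.557339)/15 = 5.557533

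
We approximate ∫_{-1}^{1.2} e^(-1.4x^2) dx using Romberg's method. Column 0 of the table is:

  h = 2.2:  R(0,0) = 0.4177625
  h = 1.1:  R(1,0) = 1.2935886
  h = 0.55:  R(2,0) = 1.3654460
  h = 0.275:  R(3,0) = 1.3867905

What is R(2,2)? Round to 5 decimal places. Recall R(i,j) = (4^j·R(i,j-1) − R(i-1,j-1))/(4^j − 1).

R(1,1) = (4·1.2935886 − 0.4177625) / 3 = 1.5855306
R(2,1) = (4·1.3654460 − 1.2935886) / 3 = 1.3893985
R(2,2) = 1.3893985 + (1.3893985 − 1.5855306)/15 = 1.3763230

1.37632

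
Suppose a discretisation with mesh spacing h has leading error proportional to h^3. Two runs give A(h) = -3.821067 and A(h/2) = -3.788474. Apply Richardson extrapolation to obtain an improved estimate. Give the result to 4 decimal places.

-3.7838

The leading error scales as h^3; refining by a factor of 2 reduces it by 2^3 = 8.
Extrapolated value = (8·A(h/2) − A(h)) / (8 − 1)
= (8·(-3.788474) − (-3.821067)) / 7
= -26.486725 / 7 = -3.783818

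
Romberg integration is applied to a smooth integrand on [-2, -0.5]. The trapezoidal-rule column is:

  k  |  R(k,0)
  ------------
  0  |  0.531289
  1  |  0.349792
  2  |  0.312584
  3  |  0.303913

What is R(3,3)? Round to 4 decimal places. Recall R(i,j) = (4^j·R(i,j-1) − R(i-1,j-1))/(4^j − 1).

Richardson extrapolation on the trapezoidal column (denominator 4−1=3):
R(1,1) = 0.349792 + (0.349792 − 0.531289)/3 = 0.289293
R(2,1) = (4·0.312584 − 0.349792) / 3 = 0.300181
R(3,1) = 0.303913 + (0.303913 − 0.312584)/3 = 0.301023
R(2,2) = (16·0.300181 − 0.289293) / 15 = 0.300907
R(3,2) = (16·0.301023 − 0.300181) / 15 = 0.301079
R(3,3) = (64·0.301079 − 0.300907) / 63 = 0.301082

0.3011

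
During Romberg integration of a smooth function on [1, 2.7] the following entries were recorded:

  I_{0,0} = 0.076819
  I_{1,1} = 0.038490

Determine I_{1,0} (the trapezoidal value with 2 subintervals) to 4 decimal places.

From I_{1,1} = (4·I_{1,0} − I_{0,0})/3, solve for I_{1,0}:
4·I_{1,0} = 3·0.038490 + 0.076819 = 0.192289
I_{1,0} = 0.048072

0.0481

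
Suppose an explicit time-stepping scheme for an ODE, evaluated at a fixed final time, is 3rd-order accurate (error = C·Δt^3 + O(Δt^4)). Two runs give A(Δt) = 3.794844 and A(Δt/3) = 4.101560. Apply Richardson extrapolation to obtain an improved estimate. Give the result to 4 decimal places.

4.1134

Extrapolated value = (27·A(Δt/3) − A(Δt)) / (27 − 1)
= (27·4.101560 − 3.794844) / 26
= 106.947276 / 26 = 4.113357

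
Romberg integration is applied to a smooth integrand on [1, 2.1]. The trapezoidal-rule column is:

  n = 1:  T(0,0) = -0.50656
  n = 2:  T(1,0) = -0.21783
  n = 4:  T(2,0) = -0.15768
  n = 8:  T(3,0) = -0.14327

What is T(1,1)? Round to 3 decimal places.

T(1,1) = -0.21783 + (-0.21783 − (-0.50656))/3 = -0.12159

-0.122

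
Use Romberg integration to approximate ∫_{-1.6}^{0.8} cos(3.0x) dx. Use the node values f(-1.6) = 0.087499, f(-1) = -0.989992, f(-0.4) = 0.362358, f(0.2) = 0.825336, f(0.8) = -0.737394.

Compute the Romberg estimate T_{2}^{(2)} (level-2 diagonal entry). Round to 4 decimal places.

-0.1459

T_{0}^{(0)} (trapezoid, 1 panel, h=2.4000): -0.779874
T_{1}^{(0)} (trapezoid, 2 panels, h=1.2000): 0.044893
T_{2}^{(0)} (trapezoid, 4 panels, h=0.6000): -0.076347
T_{1}^{(1)} = 0.044893 + (0.044893 − (-0.779874))/3 = 0.319815
T_{2}^{(1)} = -0.076347 + (-0.076347 − 0.044893)/3 = -0.116760
T_{2}^{(2)} = -0.116760 + (-0.116760 − 0.319815)/15 = -0.145865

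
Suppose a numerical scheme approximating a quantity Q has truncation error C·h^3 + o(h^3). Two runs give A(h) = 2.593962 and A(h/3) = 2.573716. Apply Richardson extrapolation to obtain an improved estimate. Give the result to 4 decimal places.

Extrapolated value = (27·A(h/3) − A(h)) / (27 − 1)
= (27·2.573716 − 2.593962) / 26
= 66.896370 / 26 = 2.572937

2.5729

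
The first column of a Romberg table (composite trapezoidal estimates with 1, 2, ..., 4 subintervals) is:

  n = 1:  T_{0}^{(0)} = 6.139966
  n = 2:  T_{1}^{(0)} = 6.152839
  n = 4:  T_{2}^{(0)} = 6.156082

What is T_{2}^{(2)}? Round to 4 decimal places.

T_{1}^{(1)} = 6.152839 + (6.152839 − 6.139966)/3 = 6.157130
T_{2}^{(1)} = (4·6.156082 − 6.152839) / 3 = 6.157163
T_{2}^{(2)} = 6.157163 + (6.157163 − 6.157130)/15 = 6.157165
(Column j=1 coincides with Simpson's rule on the same nodes.)

6.1572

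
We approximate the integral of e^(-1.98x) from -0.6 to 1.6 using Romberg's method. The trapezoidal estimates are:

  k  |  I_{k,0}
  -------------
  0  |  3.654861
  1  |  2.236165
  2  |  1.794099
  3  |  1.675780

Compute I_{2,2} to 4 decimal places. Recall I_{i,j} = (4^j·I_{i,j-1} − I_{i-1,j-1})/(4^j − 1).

I_{1,1} = 2.236165 + (2.236165 − 3.654861)/3 = 1.763266
I_{2,1} = 1.794099 + (1.794099 − 2.236165)/3 = 1.646744
I_{2,2} = (16·1.646744 − 1.763266) / 15 = 1.638976
(Column j=1 coincides with Simpson's rule on the same nodes.)

1.6390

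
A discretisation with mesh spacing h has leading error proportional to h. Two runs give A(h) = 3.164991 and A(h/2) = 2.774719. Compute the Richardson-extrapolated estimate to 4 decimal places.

The leading error scales as h; refining by a factor of 2 reduces it by 2^1 = 2.
Extrapolated value = (2·A(h/2) − A(h)) / (2 − 1)
= (2·2.774719 − 3.164991) / 1
= 2.384447 / 1 = 2.384447

2.3844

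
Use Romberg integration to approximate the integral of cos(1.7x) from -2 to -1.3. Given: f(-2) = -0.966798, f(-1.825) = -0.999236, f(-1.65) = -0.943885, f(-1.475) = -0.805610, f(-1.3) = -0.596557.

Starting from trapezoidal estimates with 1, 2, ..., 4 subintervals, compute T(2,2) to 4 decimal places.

T(0,0) (trapezoid, 1 panel, h=0.7000): -0.547174
T(1,0) (trapezoid, 2 panels, h=0.3500): -0.603947
T(2,0) (trapezoid, 4 panels, h=0.1750): -0.617821
T(1,1) = -0.603947 + (-0.603947 − (-0.547174))/3 = -0.622871
T(2,1) = -0.617821 + (-0.617821 − (-0.603947))/3 = -0.622446
T(2,2) = -0.622446 + (-0.622446 − (-0.622871))/15 = -0.622418

-0.6224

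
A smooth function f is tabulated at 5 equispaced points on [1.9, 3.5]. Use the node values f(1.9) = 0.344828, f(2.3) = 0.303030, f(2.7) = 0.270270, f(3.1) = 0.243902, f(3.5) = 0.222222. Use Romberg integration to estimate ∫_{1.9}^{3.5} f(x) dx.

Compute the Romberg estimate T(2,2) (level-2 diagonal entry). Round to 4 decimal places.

0.4394

T(0,0) (trapezoid, 1 panel, h=1.6000): 0.453640
T(1,0) (trapezoid, 2 panels, h=0.8000): 0.443036
T(2,0) (trapezoid, 4 panels, h=0.4000): 0.440291
T(1,1) = 0.443036 + (0.443036 − 0.453640)/3 = 0.439501
T(2,1) = 0.440291 + (0.440291 − 0.443036)/3 = 0.439376
T(2,2) = 0.439376 + (0.439376 − 0.439501)/15 = 0.439368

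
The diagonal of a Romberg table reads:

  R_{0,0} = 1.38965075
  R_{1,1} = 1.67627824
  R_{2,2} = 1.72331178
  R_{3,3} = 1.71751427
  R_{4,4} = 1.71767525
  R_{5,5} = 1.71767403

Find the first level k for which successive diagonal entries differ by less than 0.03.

k = 3

|R_{1,1} − R_{0,0}| = 0.28662749 ≥ 0.03
|R_{2,2} − R_{1,1}| = 0.04703354 ≥ 0.03
|R_{3,3} − R_{2,2}| = 0.00579751 < 0.03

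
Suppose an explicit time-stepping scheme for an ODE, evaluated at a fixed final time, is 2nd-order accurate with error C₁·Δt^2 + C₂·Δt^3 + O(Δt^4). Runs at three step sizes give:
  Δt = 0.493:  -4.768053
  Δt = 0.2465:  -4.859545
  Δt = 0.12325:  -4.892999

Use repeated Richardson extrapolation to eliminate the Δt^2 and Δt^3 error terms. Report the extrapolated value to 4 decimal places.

First eliminate the Δt^2 term (factor 2^2 = 4):
  B₁ = (4·(-4.859545) − (-4.768053))/3 = -4.890042
  B₂ = (4·(-4.892999) − (-4.859545))/3 = -4.904150
Then eliminate the Δt^3 term (factor 2^3 = 8):
  (8·(-4.904150) − (-4.890042))/7 = -4.906165

-4.9062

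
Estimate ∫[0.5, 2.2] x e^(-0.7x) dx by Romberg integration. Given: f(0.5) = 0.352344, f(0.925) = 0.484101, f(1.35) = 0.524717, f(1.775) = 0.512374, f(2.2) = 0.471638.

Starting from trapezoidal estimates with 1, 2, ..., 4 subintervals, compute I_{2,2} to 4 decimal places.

0.8302

I_{0,0} (trapezoid, 1 panel, h=1.7000): 0.700385
I_{1,0} (trapezoid, 2 panels, h=0.8500): 0.796202
I_{2,0} (trapezoid, 4 panels, h=0.4250): 0.821603
I_{1,1} = 0.796202 + (0.796202 − 0.700385)/3 = 0.828141
I_{2,1} = 0.821603 + (0.821603 − 0.796202)/3 = 0.830070
I_{2,2} = 0.830070 + (0.830070 − 0.828141)/15 = 0.830199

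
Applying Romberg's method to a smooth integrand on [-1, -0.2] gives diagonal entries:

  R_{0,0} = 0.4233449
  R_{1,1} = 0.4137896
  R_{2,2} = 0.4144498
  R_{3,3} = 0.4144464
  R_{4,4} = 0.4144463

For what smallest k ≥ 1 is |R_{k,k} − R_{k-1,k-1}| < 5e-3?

k = 2

|R_{1,1} − R_{0,0}| = 0.0095553 ≥ 5e-3
|R_{2,2} − R_{1,1}| = 0.0006602 < 5e-3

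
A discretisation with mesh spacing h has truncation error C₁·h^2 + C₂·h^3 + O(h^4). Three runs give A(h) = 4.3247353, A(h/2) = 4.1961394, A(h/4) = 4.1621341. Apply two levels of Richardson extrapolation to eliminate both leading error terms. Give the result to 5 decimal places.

4.15045

First eliminate the h^2 term (factor 2^2 = 4):
  B₁ = (4·4.1961394 − 4.3247353)/3 = 4.1532741
  B₂ = (4·4.1621341 − 4.1961394)/3 = 4.1507990
Then eliminate the h^3 term (factor 2^3 = 8):
  (8·4.1507990 − 4.1532741)/7 = 4.1504454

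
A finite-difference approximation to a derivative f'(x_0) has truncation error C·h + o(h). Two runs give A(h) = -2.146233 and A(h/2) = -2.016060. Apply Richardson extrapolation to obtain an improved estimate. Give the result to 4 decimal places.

The leading error scales as h; refining by a factor of 2 reduces it by 2^1 = 2.
Extrapolated value = (2·A(h/2) − A(h)) / (2 − 1)
= (2·(-2.016060) − (-2.146233)) / 1
= -1.885887 / 1 = -1.885887

-1.8859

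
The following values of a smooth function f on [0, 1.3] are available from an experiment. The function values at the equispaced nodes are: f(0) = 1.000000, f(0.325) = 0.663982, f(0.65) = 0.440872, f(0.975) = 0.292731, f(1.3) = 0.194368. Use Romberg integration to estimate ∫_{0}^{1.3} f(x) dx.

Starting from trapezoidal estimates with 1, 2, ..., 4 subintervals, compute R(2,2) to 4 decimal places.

R(0,0) (trapezoid, 1 panel, h=1.3000): 0.776339
R(1,0) (trapezoid, 2 panels, h=0.6500): 0.674736
R(2,0) (trapezoid, 4 panels, h=0.3250): 0.648300
R(1,1) = 0.674736 + (0.674736 − 0.776339)/3 = 0.640868
R(2,1) = 0.648300 + (0.648300 − 0.674736)/3 = 0.639488
R(2,2) = 0.639488 + (0.639488 − 0.640868)/15 = 0.639396

0.6394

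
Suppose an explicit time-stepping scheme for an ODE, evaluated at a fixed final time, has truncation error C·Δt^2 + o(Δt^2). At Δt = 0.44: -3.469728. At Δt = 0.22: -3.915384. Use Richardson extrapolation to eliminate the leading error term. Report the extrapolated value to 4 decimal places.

-4.0639

The leading error scales as Δt^2; refining by a factor of 2 reduces it by 2^2 = 4.
Extrapolated value = (4·A(Δt/2) − A(Δt)) / (4 − 1)
= (4·(-3.915384) − (-3.469728)) / 3
= -12.191808 / 3 = -4.063936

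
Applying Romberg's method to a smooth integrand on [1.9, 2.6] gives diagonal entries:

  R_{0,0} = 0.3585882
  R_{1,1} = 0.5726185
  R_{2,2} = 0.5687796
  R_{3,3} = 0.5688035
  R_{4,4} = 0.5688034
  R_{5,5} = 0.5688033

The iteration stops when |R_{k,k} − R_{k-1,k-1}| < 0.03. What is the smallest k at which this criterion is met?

|R_{1,1} − R_{0,0}| = 0.2140303 ≥ 0.03
|R_{2,2} − R_{1,1}| = 0.0038389 < 0.03

k = 2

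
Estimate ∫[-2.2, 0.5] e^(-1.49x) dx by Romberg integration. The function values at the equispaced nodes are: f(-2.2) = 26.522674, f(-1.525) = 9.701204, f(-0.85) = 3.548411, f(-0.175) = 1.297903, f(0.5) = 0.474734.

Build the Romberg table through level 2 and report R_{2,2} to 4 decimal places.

17.5060

R_{0,0} (trapezoid, 1 panel, h=2.7000): 36.446501
R_{1,0} (trapezoid, 2 panels, h=1.3500): 23.013605
R_{2,0} (trapezoid, 4 panels, h=0.6750): 18.931200
R_{1,1} = 23.013605 + (23.013605 − 36.446501)/3 = 18.535973
R_{2,1} = 18.931200 + (18.931200 − 23.013605)/3 = 17.570398
R_{2,2} = 17.570398 + (17.570398 − 18.535973)/15 = 17.506026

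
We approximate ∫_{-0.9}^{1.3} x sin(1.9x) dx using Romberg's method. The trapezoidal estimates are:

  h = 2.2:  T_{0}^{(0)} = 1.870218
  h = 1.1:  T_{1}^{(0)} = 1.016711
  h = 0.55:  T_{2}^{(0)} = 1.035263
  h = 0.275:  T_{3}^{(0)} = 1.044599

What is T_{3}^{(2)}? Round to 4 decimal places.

T_{2}^{(1)} = (4·1.035263 − 1.016711) / 3 = 1.041447
T_{3}^{(1)} = (4·1.044599 − 1.035263) / 3 = 1.047711
T_{3}^{(2)} = (16·1.047711 − 1.041447) / 15 = 1.048129
(Column j=1 coincides with Simpson's rule on the same nodes.)

1.0481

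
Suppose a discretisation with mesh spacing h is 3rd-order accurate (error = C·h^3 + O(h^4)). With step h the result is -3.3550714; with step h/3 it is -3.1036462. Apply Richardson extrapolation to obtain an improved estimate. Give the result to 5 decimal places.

The leading error scales as h^3; refining by a factor of 3 reduces it by 3^3 = 27.
Extrapolated value = (27·A(h/3) − A(h)) / (27 − 1)
= (27·(-3.1036462) − (-3.3550714)) / 26
= -80.4433760 / 26 = -3.0939760

-3.09398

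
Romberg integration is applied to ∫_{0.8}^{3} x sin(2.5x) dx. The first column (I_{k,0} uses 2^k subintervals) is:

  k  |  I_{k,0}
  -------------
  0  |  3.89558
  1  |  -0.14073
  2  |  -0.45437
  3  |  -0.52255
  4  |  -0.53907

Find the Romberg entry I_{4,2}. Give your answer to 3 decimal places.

-0.545

Richardson extrapolation on the trapezoidal column (denominator 4−1=3):
I_{3,1} = (4·(-0.52255) − (-0.45437)) / 3 = -0.54528
I_{4,1} = (4·(-0.53907) − (-0.52255)) / 3 = -0.54458
I_{4,2} = -0.54458 + (-0.54458 − (-0.54528))/15 = -0.54453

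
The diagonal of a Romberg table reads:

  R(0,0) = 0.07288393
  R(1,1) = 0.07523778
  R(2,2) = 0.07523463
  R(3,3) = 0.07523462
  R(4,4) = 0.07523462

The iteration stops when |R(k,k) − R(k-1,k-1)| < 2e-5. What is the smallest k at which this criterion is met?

|R(1,1) − R(0,0)| = 0.00235385 ≥ 2e-5
|R(2,2) − R(1,1)| = 0.00000315 < 2e-5

k = 2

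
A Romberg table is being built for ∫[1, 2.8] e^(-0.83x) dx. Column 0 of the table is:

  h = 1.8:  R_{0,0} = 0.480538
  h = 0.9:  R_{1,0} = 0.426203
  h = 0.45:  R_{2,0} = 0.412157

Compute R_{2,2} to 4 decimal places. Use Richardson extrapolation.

R_{1,1} = 0.426203 + (0.426203 − 0.480538)/3 = 0.408091
R_{2,1} = (4·0.412157 − 0.426203) / 3 = 0.407475
R_{2,2} = (16·0.407475 − 0.408091) / 15 = 0.407434
(Column j=1 coincides with Simpson's rule on the same nodes.)

0.4074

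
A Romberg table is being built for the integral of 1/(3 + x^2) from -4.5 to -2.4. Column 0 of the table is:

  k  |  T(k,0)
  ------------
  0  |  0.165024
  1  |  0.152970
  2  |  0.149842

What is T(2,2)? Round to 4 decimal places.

0.1488

T(1,1) = 0.152970 + (0.152970 − 0.165024)/3 = 0.148952
T(2,1) = (4·0.149842 − 0.152970) / 3 = 0.148799
T(2,2) = (16·0.148799 − 0.148952) / 15 = 0.148789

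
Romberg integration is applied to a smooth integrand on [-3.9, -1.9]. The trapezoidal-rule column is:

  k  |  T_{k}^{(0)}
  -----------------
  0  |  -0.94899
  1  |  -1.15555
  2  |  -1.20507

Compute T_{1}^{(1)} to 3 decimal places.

T_{1}^{(1)} = -1.15555 + (-1.15555 − (-0.94899))/3 = -1.22440

-1.224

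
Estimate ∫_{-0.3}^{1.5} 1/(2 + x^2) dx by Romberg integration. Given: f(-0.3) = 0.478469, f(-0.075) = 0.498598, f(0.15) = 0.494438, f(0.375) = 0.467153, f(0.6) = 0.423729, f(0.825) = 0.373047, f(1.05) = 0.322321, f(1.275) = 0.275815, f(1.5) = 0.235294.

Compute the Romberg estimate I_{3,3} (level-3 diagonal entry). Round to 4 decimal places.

I_{0,0} (trapezoid, 1 panel, h=1.8000): 0.642387
I_{1,0} (trapezoid, 2 panels, h=0.9000): 0.702549
I_{2,0} (trapezoid, 4 panels, h=0.4500): 0.718816
I_{3,0} (trapezoid, 8 panels, h=0.2250): 0.722696
I_{1,1} = 0.702549 + (0.702549 − 0.642387)/3 = 0.722603
I_{2,1} = 0.718816 + (0.718816 − 0.702549)/3 = 0.724238
I_{3,1} = 0.722696 + (0.722696 − 0.718816)/3 = 0.723989
I_{2,2} = 0.724238 + (0.724238 − 0.722603)/15 = 0.724347
I_{3,2} = 0.723989 + (0.723989 − 0.724238)/15 = 0.723972
I_{3,3} = 0.723972 + (0.723972 − 0.724347)/63 = 0.723966

0.7240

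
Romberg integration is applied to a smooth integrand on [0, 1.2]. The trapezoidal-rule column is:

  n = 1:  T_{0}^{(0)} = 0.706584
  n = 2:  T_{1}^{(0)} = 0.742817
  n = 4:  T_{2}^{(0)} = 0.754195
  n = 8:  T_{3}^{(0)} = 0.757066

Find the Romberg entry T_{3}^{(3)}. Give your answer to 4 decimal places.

T_{1}^{(1)} = (4·0.742817 − 0.706584) / 3 = 0.754895
T_{2}^{(1)} = 0.754195 + (0.754195 − 0.742817)/3 = 0.757988
T_{3}^{(1)} = 0.757066 + (0.757066 − 0.754195)/3 = 0.758023
T_{2}^{(2)} = (16·0.757988 − 0.754895) / 15 = 0.758194
T_{3}^{(2)} = 0.758023 + (0.758023 − 0.757988)/15 = 0.758025
T_{3}^{(3)} = 0.758025 + (0.758025 − 0.758194)/63 = 0.758022
(Column j=1 coincides with Simpson's rule on the same nodes.)

0.7580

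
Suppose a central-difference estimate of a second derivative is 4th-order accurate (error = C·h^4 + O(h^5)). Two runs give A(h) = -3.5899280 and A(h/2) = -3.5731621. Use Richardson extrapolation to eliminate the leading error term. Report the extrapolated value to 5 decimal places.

-3.57204

The leading error scales as h^4; refining by a factor of 2 reduces it by 2^4 = 16.
Extrapolated value = (16·A(h/2) − A(h)) / (16 − 1)
= (16·(-3.5731621) − (-3.5899280)) / 15
= -53.5806656 / 15 = -3.5720444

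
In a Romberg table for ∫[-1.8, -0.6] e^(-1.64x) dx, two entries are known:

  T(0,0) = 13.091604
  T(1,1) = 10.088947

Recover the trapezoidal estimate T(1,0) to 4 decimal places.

From T(1,1) = (4·T(1,0) − T(0,0))/3, solve for T(1,0):
4·T(1,0) = 3·10.088947 + 13.091604 = 43.358445
T(1,0) = 10.839611

10.8396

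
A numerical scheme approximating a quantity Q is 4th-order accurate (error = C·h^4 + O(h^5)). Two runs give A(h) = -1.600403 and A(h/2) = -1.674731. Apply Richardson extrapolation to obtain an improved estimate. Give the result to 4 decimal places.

The leading error scales as h^4; refining by a factor of 2 reduces it by 2^4 = 16.
Extrapolated value = (16·A(h/2) − A(h)) / (16 − 1)
= (16·(-1.674731) − (-1.600403)) / 15
= -25.195293 / 15 = -1.679686

-1.6797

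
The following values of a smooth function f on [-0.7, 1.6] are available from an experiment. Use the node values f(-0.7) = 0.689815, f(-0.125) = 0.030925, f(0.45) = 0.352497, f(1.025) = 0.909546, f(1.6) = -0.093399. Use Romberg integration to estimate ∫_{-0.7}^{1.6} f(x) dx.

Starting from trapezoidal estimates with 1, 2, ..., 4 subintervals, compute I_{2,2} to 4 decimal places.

I_{0,0} (trapezoid, 1 panel, h=2.3000): 0.685878
I_{1,0} (trapezoid, 2 panels, h=1.1500): 0.748311
I_{2,0} (trapezoid, 4 panels, h=0.5750): 0.914926
I_{1,1} = 0.748311 + (0.748311 − 0.685878)/3 = 0.769122
I_{2,1} = 0.914926 + (0.914926 − 0.748311)/3 = 0.970464
I_{2,2} = 0.970464 + (0.970464 − 0.769122)/15 = 0.983887

0.9839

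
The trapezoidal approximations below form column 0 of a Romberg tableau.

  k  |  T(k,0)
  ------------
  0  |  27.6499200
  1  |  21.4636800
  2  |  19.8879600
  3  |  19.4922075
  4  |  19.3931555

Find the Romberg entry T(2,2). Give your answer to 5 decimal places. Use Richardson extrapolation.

19.36013

T(1,1) = 21.4636800 + (21.4636800 − 27.6499200)/3 = 19.4016000
T(2,1) = (4·19.8879600 − 21.4636800) / 3 = 19.3627200
T(2,2) = 19.3627200 + (19.3627200 − 19.4016000)/15 = 19.3601280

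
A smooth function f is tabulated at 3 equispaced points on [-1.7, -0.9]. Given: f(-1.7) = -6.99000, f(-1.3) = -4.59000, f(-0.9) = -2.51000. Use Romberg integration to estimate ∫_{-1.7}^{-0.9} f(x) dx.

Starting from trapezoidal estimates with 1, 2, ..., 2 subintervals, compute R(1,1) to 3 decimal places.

-3.715

R(0,0) (trapezoid, 1 panel, h=0.8000): -3.80000
R(1,0) (trapezoid, 2 panels, h=0.4000): -3.73600
R(1,1) = -3.73600 + (-3.73600 − (-3.80000))/3 = -3.71467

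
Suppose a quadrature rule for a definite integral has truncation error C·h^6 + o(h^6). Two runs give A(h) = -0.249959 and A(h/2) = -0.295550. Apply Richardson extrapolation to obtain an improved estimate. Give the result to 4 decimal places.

The leading error scales as h^6; refining by a factor of 2 reduces it by 2^6 = 64.
Extrapolated value = (64·A(h/2) − A(h)) / (64 − 1)
= (64·(-0.295550) − (-0.249959)) / 63
= -18.665241 / 63 = -0.296274

-0.2963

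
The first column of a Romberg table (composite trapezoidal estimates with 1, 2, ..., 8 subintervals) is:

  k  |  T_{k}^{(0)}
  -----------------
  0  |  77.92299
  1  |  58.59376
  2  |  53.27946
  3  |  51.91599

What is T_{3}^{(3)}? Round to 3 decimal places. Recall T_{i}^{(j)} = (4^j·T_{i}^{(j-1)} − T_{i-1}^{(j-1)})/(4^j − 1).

Richardson extrapolation on the trapezoidal column (denominator 4−1=3):
T_{1}^{(1)} = 58.59376 + (58.59376 − 77.92299)/3 = 52.15068
T_{2}^{(1)} = (4·53.27946 − 58.59376) / 3 = 51.50803
T_{3}^{(1)} = (4·51.91599 − 53.27946) / 3 = 51.46150
T_{2}^{(2)} = (16·51.50803 − 52.15068) / 15 = 51.46519
T_{3}^{(2)} = (16·51.46150 − 51.50803) / 15 = 51.45840
T_{3}^{(3)} = 51.45840 + (51.45840 − 51.46519)/63 = 51.45829
(Column j=1 coincides with Simpson's rule on the same nodes.)

51.458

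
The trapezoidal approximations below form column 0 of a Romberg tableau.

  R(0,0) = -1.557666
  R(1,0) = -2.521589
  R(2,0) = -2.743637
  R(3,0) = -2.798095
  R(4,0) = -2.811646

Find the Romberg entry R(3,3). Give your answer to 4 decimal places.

-2.8162

Richardson extrapolation on the trapezoidal column (denominator 4−1=3):
R(1,1) = -2.521589 + (-2.521589 − (-1.557666))/3 = -2.842897
R(2,1) = (4·(-2.743637) − (-2.521589)) / 3 = -2.817653
R(3,1) = -2.798095 + (-2.798095 − (-2.743637))/3 = -2.816248
R(2,2) = -2.817653 + (-2.817653 − (-2.842897))/15 = -2.815970
R(3,2) = -2.816248 + (-2.816248 − (-2.817653))/15 = -2.816154
R(3,3) = (64·(-2.816154) − (-2.815970)) / 63 = -2.816157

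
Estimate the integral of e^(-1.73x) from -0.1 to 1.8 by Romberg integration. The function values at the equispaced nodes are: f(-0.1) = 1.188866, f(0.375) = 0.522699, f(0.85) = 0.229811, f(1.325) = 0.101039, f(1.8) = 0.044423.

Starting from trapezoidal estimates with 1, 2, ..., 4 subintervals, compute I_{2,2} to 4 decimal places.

0.6618

I_{0,0} (trapezoid, 1 panel, h=1.9000): 1.171625
I_{1,0} (trapezoid, 2 panels, h=0.9500): 0.804133
I_{2,0} (trapezoid, 4 panels, h=0.4750): 0.698342
I_{1,1} = 0.804133 + (0.804133 − 1.171625)/3 = 0.681636
I_{2,1} = 0.698342 + (0.698342 − 0.804133)/3 = 0.663078
I_{2,2} = 0.663078 + (0.663078 − 0.681636)/15 = 0.661841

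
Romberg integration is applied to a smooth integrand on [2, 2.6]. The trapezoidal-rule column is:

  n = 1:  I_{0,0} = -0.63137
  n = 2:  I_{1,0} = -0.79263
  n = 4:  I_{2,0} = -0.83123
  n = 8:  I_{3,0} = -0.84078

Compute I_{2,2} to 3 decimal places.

Richardson extrapolation on the trapezoidal column (denominator 4−1=3):
I_{1,1} = (4·(-0.79263) − (-0.63137)) / 3 = -0.84638
I_{2,1} = -0.83123 + (-0.83123 − (-0.79263))/3 = -0.84410
I_{2,2} = (16·(-0.84410) − (-0.84638)) / 15 = -0.84395

-0.844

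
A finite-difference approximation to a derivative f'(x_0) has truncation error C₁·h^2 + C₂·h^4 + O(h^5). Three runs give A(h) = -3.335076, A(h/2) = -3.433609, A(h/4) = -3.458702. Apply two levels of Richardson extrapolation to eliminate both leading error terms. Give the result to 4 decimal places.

First eliminate the h^2 term (factor 2^2 = 4):
  B₁ = (4·(-3.433609) − (-3.335076))/3 = -3.466453
  B₂ = (4·(-3.458702) − (-3.433609))/3 = -3.467066
Then eliminate the h^4 term (factor 2^4 = 16):
  (16·(-3.467066) − (-3.466453))/15 = -3.467107

-3.4671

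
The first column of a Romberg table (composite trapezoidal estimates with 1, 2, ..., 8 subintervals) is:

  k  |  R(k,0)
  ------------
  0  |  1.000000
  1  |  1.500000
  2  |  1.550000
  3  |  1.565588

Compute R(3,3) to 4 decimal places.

1.5712

Richardson extrapolation on the trapezoidal column (denominator 4−1=3):
R(1,1) = (4·1.500000 − 1.000000) / 3 = 1.666667
R(2,1) = (4·1.550000 − 1.500000) / 3 = 1.566667
R(3,1) = (4·1.565588 − 1.550000) / 3 = 1.570784
R(2,2) = (16·1.566667 − 1.666667) / 15 = 1.560000
R(3,2) = 1.570784 + (1.570784 − 1.566667)/15 = 1.571058
R(3,3) = 1.571058 + (1.571058 − 1.560000)/63 = 1.571234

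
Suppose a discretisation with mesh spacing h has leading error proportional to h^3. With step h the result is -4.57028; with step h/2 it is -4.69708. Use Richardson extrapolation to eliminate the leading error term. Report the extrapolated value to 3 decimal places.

-4.715

Extrapolated value = (8·A(h/2) − A(h)) / (8 − 1)
= (8·(-4.69708) − (-4.57028)) / 7
= -33.00636 / 7 = -4.71519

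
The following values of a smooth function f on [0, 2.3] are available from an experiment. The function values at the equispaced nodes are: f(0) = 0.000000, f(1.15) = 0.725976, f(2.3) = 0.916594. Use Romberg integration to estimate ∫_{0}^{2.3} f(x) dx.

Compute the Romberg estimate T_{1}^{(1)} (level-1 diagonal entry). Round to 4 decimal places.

1.4645

T_{0}^{(0)} (trapezoid, 1 panel, h=2.3000): 1.054083
T_{1}^{(0)} (trapezoid, 2 panels, h=1.1500): 1.361914
T_{1}^{(1)} = 1.361914 + (1.361914 − 1.054083)/3 = 1.464524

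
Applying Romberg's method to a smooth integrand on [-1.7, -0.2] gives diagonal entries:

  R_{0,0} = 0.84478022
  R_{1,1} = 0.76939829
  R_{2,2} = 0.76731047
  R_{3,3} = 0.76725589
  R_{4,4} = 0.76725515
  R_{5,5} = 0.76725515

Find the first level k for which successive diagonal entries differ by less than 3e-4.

|R_{1,1} − R_{0,0}| = 0.07538193 ≥ 3e-4
|R_{2,2} − R_{1,1}| = 0.00208782 ≥ 3e-4
|R_{3,3} − R_{2,2}| = 0.00005458 < 3e-4

k = 3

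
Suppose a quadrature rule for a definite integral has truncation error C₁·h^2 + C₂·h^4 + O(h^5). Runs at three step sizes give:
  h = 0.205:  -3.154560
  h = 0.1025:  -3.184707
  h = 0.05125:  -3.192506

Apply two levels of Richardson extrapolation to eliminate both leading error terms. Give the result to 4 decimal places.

-3.1951

First eliminate the h^2 term (factor 2^2 = 4):
  B₁ = (4·(-3.184707) − (-3.154560))/3 = -3.194756
  B₂ = (4·(-3.192506) − (-3.184707))/3 = -3.195106
Then eliminate the h^4 term (factor 2^4 = 16):
  (16·(-3.195106) − (-3.194756))/15 = -3.195129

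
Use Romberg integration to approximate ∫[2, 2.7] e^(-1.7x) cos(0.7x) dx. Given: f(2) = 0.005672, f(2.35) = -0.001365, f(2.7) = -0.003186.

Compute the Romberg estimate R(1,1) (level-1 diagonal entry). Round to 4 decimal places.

-0.0003

R(0,0) (trapezoid, 1 panel, h=0.7000): 0.000870
R(1,0) (trapezoid, 2 panels, h=0.3500): -0.000043
R(1,1) = -0.000043 + (-0.000043 − 0.000870)/3 = -0.000347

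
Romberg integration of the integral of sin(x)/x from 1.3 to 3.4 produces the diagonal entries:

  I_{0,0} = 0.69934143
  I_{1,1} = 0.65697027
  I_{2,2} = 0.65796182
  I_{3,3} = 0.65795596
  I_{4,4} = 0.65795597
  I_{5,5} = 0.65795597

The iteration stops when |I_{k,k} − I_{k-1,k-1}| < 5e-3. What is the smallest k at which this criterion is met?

k = 2

|I_{1,1} − I_{0,0}| = 0.04237116 ≥ 5e-3
|I_{2,2} − I_{1,1}| = 0.00099155 < 5e-3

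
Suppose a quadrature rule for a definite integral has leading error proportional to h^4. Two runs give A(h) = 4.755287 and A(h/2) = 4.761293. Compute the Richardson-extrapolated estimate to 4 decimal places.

4.7617

Extrapolated value = (16·A(h/2) − A(h)) / (16 − 1)
= (16·4.761293 − 4.755287) / 15
= 71.425401 / 15 = 4.761693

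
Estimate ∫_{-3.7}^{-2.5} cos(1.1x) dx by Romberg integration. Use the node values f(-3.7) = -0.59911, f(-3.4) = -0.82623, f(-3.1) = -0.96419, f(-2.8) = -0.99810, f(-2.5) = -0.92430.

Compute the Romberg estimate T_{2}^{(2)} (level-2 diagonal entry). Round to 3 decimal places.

T_{0}^{(0)} (trapezoid, 1 panel, h=1.2000): -0.91405
T_{1}^{(0)} (trapezoid, 2 panels, h=0.6000): -1.03554
T_{2}^{(0)} (trapezoid, 4 panels, h=0.3000): -1.06507
T_{1}^{(1)} = -1.03554 + (-1.03554 − (-0.91405))/3 = -1.07604
T_{2}^{(1)} = -1.06507 + (-1.06507 − (-1.03554))/3 = -1.07491
T_{2}^{(2)} = -1.07491 + (-1.07491 − (-1.07604))/15 = -1.07483

-1.075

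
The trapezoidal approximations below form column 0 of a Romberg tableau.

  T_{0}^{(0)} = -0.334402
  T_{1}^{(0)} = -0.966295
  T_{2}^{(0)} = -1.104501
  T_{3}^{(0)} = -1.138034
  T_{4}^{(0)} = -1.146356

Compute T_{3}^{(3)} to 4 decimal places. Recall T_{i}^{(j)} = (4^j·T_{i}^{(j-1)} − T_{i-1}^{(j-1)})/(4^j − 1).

Richardson extrapolation on the trapezoidal column (denominator 4−1=3):
T_{1}^{(1)} = (4·(-0.966295) − (-0.334402)) / 3 = -1.176926
T_{2}^{(1)} = (4·(-1.104501) − (-0.966295)) / 3 = -1.150570
T_{3}^{(1)} = (4·(-1.138034) − (-1.104501)) / 3 = -1.149212
T_{2}^{(2)} = (16·(-1.150570) − (-1.176926)) / 15 = -1.148813
T_{3}^{(2)} = (16·(-1.149212) − (-1.150570)) / 15 = -1.149121
T_{3}^{(3)} = (64·(-1.149121) − (-1.148813)) / 63 = -1.149126

-1.1491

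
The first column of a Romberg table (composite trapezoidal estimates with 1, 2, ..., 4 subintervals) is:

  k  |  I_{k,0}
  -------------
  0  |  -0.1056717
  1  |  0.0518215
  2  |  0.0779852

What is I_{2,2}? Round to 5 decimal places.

0.08553

Richardson extrapolation on the trapezoidal column (denominator 4−1=3):
I_{1,1} = 0.0518215 + (0.0518215 − (-0.1056717))/3 = 0.1043192
I_{2,1} = (4·0.0779852 − 0.0518215) / 3 = 0.0867064
I_{2,2} = (16·0.0867064 − 0.1043192) / 15 = 0.0855322
(Column j=1 coincides with Simpson's rule on the same nodes.)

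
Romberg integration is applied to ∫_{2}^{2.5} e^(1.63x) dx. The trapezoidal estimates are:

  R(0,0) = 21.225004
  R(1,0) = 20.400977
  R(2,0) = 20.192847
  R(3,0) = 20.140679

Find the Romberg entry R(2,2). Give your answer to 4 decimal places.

R(1,1) = (4·20.400977 − 21.225004) / 3 = 20.126301
R(2,1) = (4·20.192847 − 20.400977) / 3 = 20.123470
R(2,2) = 20.123470 + (20.123470 − 20.126301)/15 = 20.123281

20.1233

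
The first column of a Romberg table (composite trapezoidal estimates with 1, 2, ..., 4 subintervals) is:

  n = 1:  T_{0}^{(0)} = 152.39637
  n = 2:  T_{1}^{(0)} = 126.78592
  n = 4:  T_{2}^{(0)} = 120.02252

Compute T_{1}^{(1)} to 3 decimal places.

118.249

Richardson extrapolation on the trapezoidal column (denominator 4−1=3):
T_{1}^{(1)} = 126.78592 + (126.78592 − 152.39637)/3 = 118.24910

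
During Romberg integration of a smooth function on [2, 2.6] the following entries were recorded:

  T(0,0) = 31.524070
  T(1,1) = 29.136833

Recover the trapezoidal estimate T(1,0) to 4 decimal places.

29.7336

From T(1,1) = (4·T(1,0) − T(0,0))/3, solve for T(1,0):
4·T(1,0) = 3·29.136833 + 31.524070 = 118.934569
T(1,0) = 29.733642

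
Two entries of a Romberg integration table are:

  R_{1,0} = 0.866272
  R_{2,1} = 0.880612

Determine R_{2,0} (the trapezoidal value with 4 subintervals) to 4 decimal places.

0.8770

From R_{2,1} = (4·R_{2,0} − R_{1,0})/3, solve for R_{2,0}:
4·R_{2,0} = 3·0.880612 + 0.866272 = 3.508108
R_{2,0} = 0.877027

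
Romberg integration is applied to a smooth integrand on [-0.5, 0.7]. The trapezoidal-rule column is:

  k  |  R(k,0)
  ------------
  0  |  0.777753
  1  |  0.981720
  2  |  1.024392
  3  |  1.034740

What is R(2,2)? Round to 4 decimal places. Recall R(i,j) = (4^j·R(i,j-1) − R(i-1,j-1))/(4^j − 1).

R(1,1) = (4·0.981720 − 0.777753) / 3 = 1.049709
R(2,1) = (4·1.024392 − 0.981720) / 3 = 1.038616
R(2,2) = (16·1.038616 − 1.049709) / 15 = 1.037876

1.0379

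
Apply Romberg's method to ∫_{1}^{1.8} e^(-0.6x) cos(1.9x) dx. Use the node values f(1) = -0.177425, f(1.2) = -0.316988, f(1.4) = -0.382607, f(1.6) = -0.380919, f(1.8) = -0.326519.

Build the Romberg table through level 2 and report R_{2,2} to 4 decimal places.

R_{0,0} (trapezoid, 1 panel, h=0.8000): -0.201578
R_{1,0} (trapezoid, 2 panels, h=0.4000): -0.253832
R_{2,0} (trapezoid, 4 panels, h=0.2000): -0.266497
R_{1,1} = -0.253832 + (-0.253832 − (-0.201578))/3 = -0.271250
R_{2,1} = -0.266497 + (-0.266497 − (-0.253832))/3 = -0.270719
R_{2,2} = -0.270719 + (-0.270719 − (-0.271250))/15 = -0.270684

-0.2707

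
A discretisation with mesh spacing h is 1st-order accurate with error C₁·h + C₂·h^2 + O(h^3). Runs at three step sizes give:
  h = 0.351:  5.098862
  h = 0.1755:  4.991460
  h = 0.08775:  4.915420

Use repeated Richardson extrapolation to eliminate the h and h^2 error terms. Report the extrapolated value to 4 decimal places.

First eliminate the h term (factor 2^1 = 2):
  B₁ = (2·4.991460 − 5.098862)/1 = 4.884058
  B₂ = (2·4.915420 − 4.991460)/1 = 4.839380
Then eliminate the h^2 term (factor 2^2 = 4):
  (4·4.839380 − 4.884058)/3 = 4.824487

4.8245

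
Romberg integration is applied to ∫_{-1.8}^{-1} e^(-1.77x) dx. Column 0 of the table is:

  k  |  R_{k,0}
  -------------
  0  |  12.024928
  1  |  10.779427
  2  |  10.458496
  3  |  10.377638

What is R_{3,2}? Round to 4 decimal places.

10.3506

Richardson extrapolation on the trapezoidal column (denominator 4−1=3):
R_{2,1} = (4·10.458496 − 10.779427) / 3 = 10.351519
R_{3,1} = 10.377638 + (10.377638 − 10.458496)/3 = 10.350685
R_{3,2} = (16·10.350685 − 10.351519) / 15 = 10.350629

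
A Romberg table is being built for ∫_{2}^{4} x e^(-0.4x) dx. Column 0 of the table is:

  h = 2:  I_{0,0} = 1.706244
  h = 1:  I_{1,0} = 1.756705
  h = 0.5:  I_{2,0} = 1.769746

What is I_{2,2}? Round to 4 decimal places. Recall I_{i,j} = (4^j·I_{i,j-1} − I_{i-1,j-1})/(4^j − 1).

Richardson extrapolation on the trapezoidal column (denominator 4−1=3):
I_{1,1} = 1.756705 + (1.756705 − 1.706244)/3 = 1.773525
I_{2,1} = 1.769746 + (1.769746 − 1.756705)/3 = 1.774093
I_{2,2} = (16·1.774093 − 1.773525) / 15 = 1.774131

1.7741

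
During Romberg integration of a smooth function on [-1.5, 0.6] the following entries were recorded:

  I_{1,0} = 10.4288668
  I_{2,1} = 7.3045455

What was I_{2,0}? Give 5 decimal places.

8.08563

From I_{2,1} = (4·I_{2,0} − I_{1,0})/3, solve for I_{2,0}:
4·I_{2,0} = 3·7.3045455 + 10.4288668 = 32.3425033
I_{2,0} = 8.0856258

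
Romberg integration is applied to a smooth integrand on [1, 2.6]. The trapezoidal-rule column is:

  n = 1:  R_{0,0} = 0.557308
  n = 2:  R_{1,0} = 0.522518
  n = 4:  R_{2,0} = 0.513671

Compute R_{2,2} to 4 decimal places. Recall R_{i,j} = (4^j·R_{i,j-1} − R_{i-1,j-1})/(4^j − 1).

R_{1,1} = 0.522518 + (0.522518 − 0.557308)/3 = 0.510921
R_{2,1} = (4·0.513671 − 0.522518) / 3 = 0.510722
R_{2,2} = 0.510722 + (0.510722 − 0.510921)/15 = 0.510709

0.5107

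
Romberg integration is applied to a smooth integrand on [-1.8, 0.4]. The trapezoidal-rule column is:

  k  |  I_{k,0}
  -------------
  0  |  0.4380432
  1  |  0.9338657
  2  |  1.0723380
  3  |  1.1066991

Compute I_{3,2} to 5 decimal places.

Richardson extrapolation on the trapezoidal column (denominator 4−1=3):
I_{2,1} = 1.0723380 + (1.0723380 − 0.9338657)/3 = 1.1184954
I_{3,1} = 1.1066991 + (1.1066991 − 1.0723380)/3 = 1.1181528
I_{3,2} = 1.1181528 + (1.1181528 − 1.1184954)/15 = 1.1181300

1.11813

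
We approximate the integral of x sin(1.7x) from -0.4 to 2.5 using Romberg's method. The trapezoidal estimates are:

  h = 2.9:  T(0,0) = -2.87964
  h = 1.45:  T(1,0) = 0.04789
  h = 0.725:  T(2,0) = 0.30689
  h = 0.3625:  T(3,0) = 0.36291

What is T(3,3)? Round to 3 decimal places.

0.381

Richardson extrapolation on the trapezoidal column (denominator 4−1=3):
T(1,1) = (4·0.04789 − (-2.87964)) / 3 = 1.02373
T(2,1) = (4·0.30689 − 0.04789) / 3 = 0.39322
T(3,1) = (4·0.36291 − 0.30689) / 3 = 0.38158
T(2,2) = 0.39322 + (0.39322 − 1.02373)/15 = 0.35119
T(3,2) = 0.38158 + (0.38158 − 0.39322)/15 = 0.38080
T(3,3) = (64·0.38080 − 0.35119) / 63 = 0.38127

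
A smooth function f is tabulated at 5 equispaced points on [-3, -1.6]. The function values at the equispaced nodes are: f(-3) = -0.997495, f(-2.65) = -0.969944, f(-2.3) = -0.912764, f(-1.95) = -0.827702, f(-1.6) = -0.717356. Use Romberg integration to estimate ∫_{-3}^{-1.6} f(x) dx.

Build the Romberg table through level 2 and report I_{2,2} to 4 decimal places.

-1.2519

I_{0,0} (trapezoid, 1 panel, h=1.4000): -1.200396
I_{1,0} (trapezoid, 2 panels, h=0.7000): -1.239133
I_{2,0} (trapezoid, 4 panels, h=0.3500): -1.248742
I_{1,1} = -1.239133 + (-1.239133 − (-1.200396))/3 = -1.252045
I_{2,1} = -1.248742 + (-1.248742 − (-1.239133))/3 = -1.251945
I_{2,2} = -1.251945 + (-1.251945 − (-1.252045))/15 = -1.251938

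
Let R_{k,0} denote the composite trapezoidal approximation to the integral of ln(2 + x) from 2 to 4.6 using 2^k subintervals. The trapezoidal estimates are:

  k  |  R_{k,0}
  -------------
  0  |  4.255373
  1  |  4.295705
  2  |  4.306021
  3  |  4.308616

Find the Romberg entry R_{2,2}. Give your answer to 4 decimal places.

4.3095

Richardson extrapolation on the trapezoidal column (denominator 4−1=3):
R_{1,1} = 4.295705 + (4.295705 − 4.255373)/3 = 4.309149
R_{2,1} = (4·4.306021 − 4.295705) / 3 = 4.309460
R_{2,2} = (16·4.309460 − 4.309149) / 15 = 4.309481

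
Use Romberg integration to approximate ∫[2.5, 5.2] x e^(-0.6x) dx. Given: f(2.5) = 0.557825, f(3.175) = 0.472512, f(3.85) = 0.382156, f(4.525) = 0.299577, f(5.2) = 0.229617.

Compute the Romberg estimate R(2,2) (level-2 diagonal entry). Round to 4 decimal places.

R(0,0) (trapezoid, 1 panel, h=2.7000): 1.063047
R(1,0) (trapezoid, 2 panels, h=1.3500): 1.047434
R(2,0) (trapezoid, 4 panels, h=0.6750): 1.044877
R(1,1) = 1.047434 + (1.047434 − 1.063047)/3 = 1.042230
R(2,1) = 1.044877 + (1.044877 − 1.047434)/3 = 1.044025
R(2,2) = 1.044025 + (1.044025 − 1.042230)/15 = 1.044145

1.0441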